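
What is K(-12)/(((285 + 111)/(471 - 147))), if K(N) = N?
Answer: -108/11 ≈ -9.8182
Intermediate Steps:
K(-12)/(((285 + 111)/(471 - 147))) = -12*(471 - 147)/(285 + 111) = -12/(396/324) = -12/(396*(1/324)) = -12/11/9 = -12*9/11 = -108/11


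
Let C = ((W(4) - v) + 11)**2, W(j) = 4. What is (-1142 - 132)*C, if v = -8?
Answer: -673946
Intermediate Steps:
C = 529 (C = ((4 - 1*(-8)) + 11)**2 = ((4 + 8) + 11)**2 = (12 + 11)**2 = 23**2 = 529)
(-1142 - 132)*C = (-1142 - 132)*529 = -1274*529 = -673946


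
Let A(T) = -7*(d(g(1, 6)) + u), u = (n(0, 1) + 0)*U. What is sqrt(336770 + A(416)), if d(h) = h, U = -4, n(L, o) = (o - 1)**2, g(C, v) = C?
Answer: sqrt(336763) ≈ 580.31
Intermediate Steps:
n(L, o) = (-1 + o)**2
u = 0 (u = ((-1 + 1)**2 + 0)*(-4) = (0**2 + 0)*(-4) = (0 + 0)*(-4) = 0*(-4) = 0)
A(T) = -7 (A(T) = -7*(1 + 0) = -7*1 = -7)
sqrt(336770 + A(416)) = sqrt(336770 - 7) = sqrt(336763)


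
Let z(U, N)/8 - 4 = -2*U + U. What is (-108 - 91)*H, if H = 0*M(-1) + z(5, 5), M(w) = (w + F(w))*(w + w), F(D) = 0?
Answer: 1592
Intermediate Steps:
M(w) = 2*w² (M(w) = (w + 0)*(w + w) = w*(2*w) = 2*w²)
z(U, N) = 32 - 8*U (z(U, N) = 32 + 8*(-2*U + U) = 32 + 8*(-U) = 32 - 8*U)
H = -8 (H = 0*(2*(-1)²) + (32 - 8*5) = 0*(2*1) + (32 - 40) = 0*2 - 8 = 0 - 8 = -8)
(-108 - 91)*H = (-108 - 91)*(-8) = -199*(-8) = 1592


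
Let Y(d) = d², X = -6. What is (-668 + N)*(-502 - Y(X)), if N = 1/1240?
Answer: 222817811/620 ≈ 3.5938e+5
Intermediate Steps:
N = 1/1240 ≈ 0.00080645
(-668 + N)*(-502 - Y(X)) = (-668 + 1/1240)*(-502 - 1*(-6)²) = -828319*(-502 - 1*36)/1240 = -828319*(-502 - 36)/1240 = -828319/1240*(-538) = 222817811/620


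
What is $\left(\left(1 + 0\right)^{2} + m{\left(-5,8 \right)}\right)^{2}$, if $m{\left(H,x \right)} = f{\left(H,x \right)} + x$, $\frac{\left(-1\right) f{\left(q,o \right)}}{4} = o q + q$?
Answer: $35721$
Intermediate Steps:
$f{\left(q,o \right)} = - 4 q - 4 o q$ ($f{\left(q,o \right)} = - 4 \left(o q + q\right) = - 4 \left(q + o q\right) = - 4 q - 4 o q$)
$m{\left(H,x \right)} = x - 4 H \left(1 + x\right)$ ($m{\left(H,x \right)} = - 4 H \left(1 + x\right) + x = x - 4 H \left(1 + x\right)$)
$\left(\left(1 + 0\right)^{2} + m{\left(-5,8 \right)}\right)^{2} = \left(\left(1 + 0\right)^{2} - \left(-8 - 20 \left(1 + 8\right)\right)\right)^{2} = \left(1^{2} - \left(-8 - 180\right)\right)^{2} = \left(1 + \left(8 + 180\right)\right)^{2} = \left(1 + 188\right)^{2} = 189^{2} = 35721$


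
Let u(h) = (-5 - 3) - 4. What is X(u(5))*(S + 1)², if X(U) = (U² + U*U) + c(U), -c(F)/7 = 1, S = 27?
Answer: 220304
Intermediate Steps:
c(F) = -7 (c(F) = -7*1 = -7)
u(h) = -12 (u(h) = -8 - 4 = -12)
X(U) = -7 + 2*U² (X(U) = (U² + U*U) - 7 = (U² + U²) - 7 = 2*U² - 7 = -7 + 2*U²)
X(u(5))*(S + 1)² = (-7 + 2*(-12)²)*(27 + 1)² = (-7 + 2*144)*28² = (-7 + 288)*784 = 281*784 = 220304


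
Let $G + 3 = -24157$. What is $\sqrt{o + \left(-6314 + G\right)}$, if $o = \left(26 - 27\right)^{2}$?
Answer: $i \sqrt{30473} \approx 174.57 i$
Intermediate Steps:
$G = -24160$ ($G = -3 - 24157 = -24160$)
$o = 1$ ($o = \left(-1\right)^{2} = 1$)
$\sqrt{o + \left(-6314 + G\right)} = \sqrt{1 - 30474} = \sqrt{-30473} = i \sqrt{30473}$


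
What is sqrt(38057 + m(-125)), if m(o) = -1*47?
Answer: sqrt(38010) ≈ 194.96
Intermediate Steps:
m(o) = -47
sqrt(38057 + m(-125)) = sqrt(38057 - 47) = sqrt(38010)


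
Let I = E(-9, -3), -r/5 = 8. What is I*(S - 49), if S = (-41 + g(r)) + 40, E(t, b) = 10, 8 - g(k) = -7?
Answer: -350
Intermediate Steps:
r = -40 (r = -5*8 = -40)
g(k) = 15 (g(k) = 8 - 1*(-7) = 8 + 7 = 15)
I = 10
S = 14 (S = (-41 + 15) + 40 = -26 + 40 = 14)
I*(S - 49) = 10*(14 - 49) = 10*(-35) = -350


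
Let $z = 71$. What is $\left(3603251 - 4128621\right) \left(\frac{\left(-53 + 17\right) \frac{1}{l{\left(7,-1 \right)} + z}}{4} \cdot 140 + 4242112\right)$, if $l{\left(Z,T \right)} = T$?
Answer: $-2228668924780$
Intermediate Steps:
$\left(3603251 - 4128621\right) \left(\frac{\left(-53 + 17\right) \frac{1}{l{\left(7,-1 \right)} + z}}{4} \cdot 140 + 4242112\right) = \left(3603251 - 4128621\right) \left(\frac{\left(-53 + 17\right) \frac{1}{-1 + 71}}{4} \cdot 140 + 4242112\right) = - 525370 \left(- \frac{36}{70} \cdot \frac{1}{4} \cdot 140 + 4242112\right) = - 525370 \left(\left(-36\right) \frac{1}{70} \cdot \frac{1}{4} \cdot 140 + 4242112\right) = - 525370 \left(\left(- \frac{18}{35}\right) \frac{1}{4} \cdot 140 + 4242112\right) = - 525370 \left(\left(- \frac{9}{70}\right) 140 + 4242112\right) = - 525370 \left(-18 + 4242112\right) = \left(-525370\right) 4242094 = -2228668924780$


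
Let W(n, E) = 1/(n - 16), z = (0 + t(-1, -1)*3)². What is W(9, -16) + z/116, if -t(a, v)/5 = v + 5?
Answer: 6271/203 ≈ 30.892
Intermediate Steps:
t(a, v) = -25 - 5*v (t(a, v) = -5*(v + 5) = -5*(5 + v) = -25 - 5*v)
z = 3600 (z = (0 + (-25 - 5*(-1))*3)² = (0 + (-25 + 5)*3)² = (0 - 20*3)² = (0 - 60)² = (-60)² = 3600)
W(n, E) = 1/(-16 + n)
W(9, -16) + z/116 = 1/(-16 + 9) + 3600/116 = 1/(-7) + 3600*(1/116) = -⅐ + 900/29 = 6271/203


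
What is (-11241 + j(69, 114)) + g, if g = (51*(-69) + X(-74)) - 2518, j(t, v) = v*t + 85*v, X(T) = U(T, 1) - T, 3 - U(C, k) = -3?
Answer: 358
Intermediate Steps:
U(C, k) = 6 (U(C, k) = 3 - 1*(-3) = 3 + 3 = 6)
X(T) = 6 - T
j(t, v) = 85*v + t*v (j(t, v) = t*v + 85*v = 85*v + t*v)
g = -5957 (g = (51*(-69) + (6 - 1*(-74))) - 2518 = (-3519 + (6 + 74)) - 2518 = (-3519 + 80) - 2518 = -3439 - 2518 = -5957)
(-11241 + j(69, 114)) + g = (-11241 + 114*(85 + 69)) - 5957 = (-11241 + 114*154) - 5957 = (-11241 + 17556) - 5957 = 6315 - 5957 = 358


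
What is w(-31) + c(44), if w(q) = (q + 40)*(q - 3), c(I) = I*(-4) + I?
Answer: -438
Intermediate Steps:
c(I) = -3*I (c(I) = -4*I + I = -3*I)
w(q) = (-3 + q)*(40 + q) (w(q) = (40 + q)*(-3 + q) = (-3 + q)*(40 + q))
w(-31) + c(44) = (-120 + (-31)² + 37*(-31)) - 3*44 = (-120 + 961 - 1147) - 132 = -306 - 132 = -438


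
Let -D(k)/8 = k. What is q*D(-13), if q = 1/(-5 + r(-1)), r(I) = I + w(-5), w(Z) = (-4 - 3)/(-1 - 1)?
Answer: -208/5 ≈ -41.600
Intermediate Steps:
w(Z) = 7/2 (w(Z) = -7/(-2) = -7*(-1/2) = 7/2)
D(k) = -8*k
r(I) = 7/2 + I (r(I) = I + 7/2 = 7/2 + I)
q = -2/5 (q = 1/(-5 + (7/2 - 1)) = 1/(-5 + 5/2) = 1/(-5/2) = -2/5 ≈ -0.40000)
q*D(-13) = -(-16)*(-13)/5 = -2/5*104 = -208/5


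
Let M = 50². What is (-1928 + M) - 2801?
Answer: -2229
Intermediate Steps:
M = 2500
(-1928 + M) - 2801 = (-1928 + 2500) - 2801 = 572 - 2801 = -2229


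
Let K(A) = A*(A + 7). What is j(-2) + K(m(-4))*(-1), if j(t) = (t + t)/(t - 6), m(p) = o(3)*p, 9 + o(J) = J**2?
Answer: 1/2 ≈ 0.50000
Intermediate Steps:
o(J) = -9 + J**2
m(p) = 0 (m(p) = (-9 + 3**2)*p = (-9 + 9)*p = 0*p = 0)
j(t) = 2*t/(-6 + t) (j(t) = (2*t)/(-6 + t) = 2*t/(-6 + t))
K(A) = A*(7 + A)
j(-2) + K(m(-4))*(-1) = 2*(-2)/(-6 - 2) + (0*(7 + 0))*(-1) = 2*(-2)/(-8) + (0*7)*(-1) = 2*(-2)*(-1/8) + 0*(-1) = 1/2 + 0 = 1/2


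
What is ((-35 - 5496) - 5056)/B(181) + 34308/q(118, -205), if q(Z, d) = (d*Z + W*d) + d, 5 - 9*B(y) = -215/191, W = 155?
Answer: -11358677193/730210 ≈ -15555.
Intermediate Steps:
B(y) = 130/191 (B(y) = 5/9 - (-215)/(9*191) = 5/9 - ⅑*(-215/191) = 5/9 + 215/1719 = 130/191)
q(Z, d) = 156*d + Z*d (q(Z, d) = (d*Z + 155*d) + d = (Z*d + 155*d) + d = (155*d + Z*d) + d = 156*d + Z*d)
((-35 - 5496) - 5056)/B(181) + 34308/q(118, -205) = ((-35 - 5496) - 5056)/(130/191) + 34308/((-205*(156 + 118))) = (-5531 - 5056)*(191/130) + 34308/((-205*274)) = -10587*191/130 + 34308/(-56170) = -2022117/130 + 34308*(-1/56170) = -2022117/130 - 17154/28085 = -11358677193/730210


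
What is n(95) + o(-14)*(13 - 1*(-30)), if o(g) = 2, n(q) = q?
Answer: 181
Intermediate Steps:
n(95) + o(-14)*(13 - 1*(-30)) = 95 + 2*(13 - 1*(-30)) = 95 + 2*(13 + 30) = 95 + 2*43 = 95 + 86 = 181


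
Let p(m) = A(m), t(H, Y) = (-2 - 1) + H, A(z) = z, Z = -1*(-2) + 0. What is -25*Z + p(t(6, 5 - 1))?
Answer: -47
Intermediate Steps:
Z = 2 (Z = 2 + 0 = 2)
t(H, Y) = -3 + H
p(m) = m
-25*Z + p(t(6, 5 - 1)) = -25*2 + (-3 + 6) = -50 + 3 = -47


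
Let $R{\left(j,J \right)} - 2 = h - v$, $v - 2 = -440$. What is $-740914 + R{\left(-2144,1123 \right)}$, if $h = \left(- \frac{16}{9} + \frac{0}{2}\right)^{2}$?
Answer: $- \frac{59978138}{81} \approx -7.4047 \cdot 10^{5}$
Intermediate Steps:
$v = -438$ ($v = 2 - 440 = -438$)
$h = \frac{256}{81}$ ($h = \left(\left(-16\right) \frac{1}{9} + 0 \cdot \frac{1}{2}\right)^{2} = \left(- \frac{16}{9} + 0\right)^{2} = \left(- \frac{16}{9}\right)^{2} = \frac{256}{81} \approx 3.1605$)
$R{\left(j,J \right)} = \frac{35896}{81}$ ($R{\left(j,J \right)} = 2 + \left(\frac{256}{81} - -438\right) = 2 + \left(\frac{256}{81} + 438\right) = 2 + \frac{35734}{81} = \frac{35896}{81}$)
$-740914 + R{\left(-2144,1123 \right)} = -740914 + \frac{35896}{81} = - \frac{59978138}{81}$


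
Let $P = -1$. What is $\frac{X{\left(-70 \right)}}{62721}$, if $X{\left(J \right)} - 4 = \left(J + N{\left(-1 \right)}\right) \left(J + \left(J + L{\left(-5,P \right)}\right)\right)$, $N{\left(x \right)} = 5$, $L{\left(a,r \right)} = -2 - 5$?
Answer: $\frac{9559}{62721} \approx 0.15241$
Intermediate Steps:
$L{\left(a,r \right)} = -7$
$X{\left(J \right)} = 4 + \left(-7 + 2 J\right) \left(5 + J\right)$ ($X{\left(J \right)} = 4 + \left(J + 5\right) \left(J + \left(J - 7\right)\right) = 4 + \left(5 + J\right) \left(J + \left(-7 + J\right)\right) = 4 + \left(5 + J\right) \left(-7 + 2 J\right) = 4 + \left(-7 + 2 J\right) \left(5 + J\right)$)
$\frac{X{\left(-70 \right)}}{62721} = \frac{-31 + 2 \left(-70\right)^{2} + 3 \left(-70\right)}{62721} = \left(-31 + 2 \cdot 4900 - 210\right) \frac{1}{62721} = \left(-31 + 9800 - 210\right) \frac{1}{62721} = 9559 \cdot \frac{1}{62721} = \frac{9559}{62721}$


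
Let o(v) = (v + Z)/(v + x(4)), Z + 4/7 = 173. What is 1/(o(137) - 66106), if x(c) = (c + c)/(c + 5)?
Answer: -8687/574243328 ≈ -1.5128e-5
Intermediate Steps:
Z = 1207/7 (Z = -4/7 + 173 = 1207/7 ≈ 172.43)
x(c) = 2*c/(5 + c) (x(c) = (2*c)/(5 + c) = 2*c/(5 + c))
o(v) = (1207/7 + v)/(8/9 + v) (o(v) = (v + 1207/7)/(v + 2*4/(5 + 4)) = (1207/7 + v)/(v + 2*4/9) = (1207/7 + v)/(v + 2*4*(⅑)) = (1207/7 + v)/(v + 8/9) = (1207/7 + v)/(8/9 + v))
1/(o(137) - 66106) = 1/(9*(1207 + 7*137)/(7*(8 + 9*137)) - 66106) = 1/(9*(1207 + 959)/(7*(8 + 1233)) - 66106) = 1/((9/7)*2166/1241 - 66106) = 1/((9/7)*(1/1241)*2166 - 66106) = 1/(19494/8687 - 66106) = 1/(-574243328/8687) = -8687/574243328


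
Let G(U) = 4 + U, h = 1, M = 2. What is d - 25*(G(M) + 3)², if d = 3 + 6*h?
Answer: -2016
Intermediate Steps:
d = 9 (d = 3 + 6*1 = 3 + 6 = 9)
d - 25*(G(M) + 3)² = 9 - 25*((4 + 2) + 3)² = 9 - 25*(6 + 3)² = 9 - 25*9² = 9 - 25*81 = 9 - 2025 = -2016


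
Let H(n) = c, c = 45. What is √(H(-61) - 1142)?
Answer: I*√1097 ≈ 33.121*I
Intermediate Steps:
H(n) = 45
√(H(-61) - 1142) = √(45 - 1142) = √(-1097) = I*√1097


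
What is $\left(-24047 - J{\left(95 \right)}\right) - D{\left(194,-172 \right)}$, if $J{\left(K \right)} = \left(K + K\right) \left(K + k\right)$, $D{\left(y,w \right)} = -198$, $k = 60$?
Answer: $-53299$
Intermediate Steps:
$J{\left(K \right)} = 2 K \left(60 + K\right)$ ($J{\left(K \right)} = \left(K + K\right) \left(K + 60\right) = 2 K \left(60 + K\right)$)
$\left(-24047 - J{\left(95 \right)}\right) - D{\left(194,-172 \right)} = \left(-24047 - 2 \cdot 95 \left(60 + 95\right)\right) - -198 = \left(-24047 - 2 \cdot 95 \cdot 155\right) + 198 = \left(-24047 - 29450\right) + 198 = -53497 + 198 = -53299$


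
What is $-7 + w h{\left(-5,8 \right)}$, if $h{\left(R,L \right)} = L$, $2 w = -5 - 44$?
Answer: $-203$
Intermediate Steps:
$w = - \frac{49}{2}$ ($w = \frac{-5 - 44}{2} = \frac{1}{2} \left(-49\right) = - \frac{49}{2} \approx -24.5$)
$-7 + w h{\left(-5,8 \right)} = -7 - 196 = -203$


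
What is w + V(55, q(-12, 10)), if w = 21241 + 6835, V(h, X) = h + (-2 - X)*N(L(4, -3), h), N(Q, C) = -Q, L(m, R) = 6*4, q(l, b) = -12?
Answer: 27891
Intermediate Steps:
L(m, R) = 24
V(h, X) = 48 + h + 24*X (V(h, X) = h + (-2 - X)*(-1*24) = h + (-2 - X)*(-24) = h + (48 + 24*X) = 48 + h + 24*X)
w = 28076
w + V(55, q(-12, 10)) = 28076 + (48 + 55 + 24*(-12)) = 28076 + (48 + 55 - 288) = 28076 - 185 = 27891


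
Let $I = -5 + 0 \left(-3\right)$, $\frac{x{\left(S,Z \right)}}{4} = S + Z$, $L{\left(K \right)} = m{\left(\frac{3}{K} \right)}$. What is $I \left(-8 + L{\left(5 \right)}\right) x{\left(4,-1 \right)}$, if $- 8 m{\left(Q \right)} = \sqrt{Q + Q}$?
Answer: $480 + \frac{3 \sqrt{30}}{2} \approx 488.22$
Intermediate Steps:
$m{\left(Q \right)} = - \frac{\sqrt{2} \sqrt{Q}}{8}$ ($m{\left(Q \right)} = - \frac{\sqrt{Q + Q}}{8} = - \frac{\sqrt{2 Q}}{8} = - \frac{\sqrt{2} \sqrt{Q}}{8}$)
$L{\left(K \right)} = - \frac{\sqrt{6} \sqrt{\frac{1}{K}}}{8}$ ($L{\left(K \right)} = - \frac{\sqrt{2} \sqrt{\frac{3}{K}}}{8} = - \frac{\sqrt{2} \sqrt{3} \sqrt{\frac{1}{K}}}{8} = - \frac{\sqrt{6} \sqrt{\frac{1}{K}}}{8}$)
$x{\left(S,Z \right)} = 4 S + 4 Z$ ($x{\left(S,Z \right)} = 4 \left(S + Z\right) = 4 S + 4 Z$)
$I = -5$ ($I = -5 + 0 = -5$)
$I \left(-8 + L{\left(5 \right)}\right) x{\left(4,-1 \right)} = - 5 \left(-8 - \frac{\sqrt{6} \sqrt{\frac{1}{5}}}{8}\right) \left(4 \cdot 4 + 4 \left(-1\right)\right) = - 5 \left(-8 - \frac{\sqrt{6}}{8 \sqrt{5}}\right) \left(16 - 4\right) = - 5 \left(-8 - \frac{\sqrt{6} \frac{\sqrt{5}}{5}}{8}\right) 12 = - 5 \left(-8 - \frac{\sqrt{30}}{40}\right) 12 = - 5 \left(-96 - \frac{3 \sqrt{30}}{10}\right) = 480 + \frac{3 \sqrt{30}}{2}$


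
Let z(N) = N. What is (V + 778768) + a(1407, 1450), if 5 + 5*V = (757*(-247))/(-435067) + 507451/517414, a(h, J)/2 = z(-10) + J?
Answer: 879782147645673953/1125548783690 ≈ 7.8165e+5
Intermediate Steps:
a(h, J) = -20 + 2*J (a(h, J) = 2*(-10 + J) = -20 + 2*J)
V = -808028047167/1125548783690 (V = -1 + ((757*(-247))/(-435067) + 507451/517414)/5 = -1 + (-186979*(-1/435067) + 507451*(1/517414))/5 = -1 + (186979/435067 + 507451/517414)/5 = -1 + (1/5)*(317520736523/225109756738) = -1 + 317520736523/1125548783690 = -808028047167/1125548783690 ≈ -0.71790)
(V + 778768) + a(1407, 1450) = (-808028047167/1125548783690 + 778768) + (-20 + 2*1450) = 876540567148646753/1125548783690 + (-20 + 2900) = 876540567148646753/1125548783690 + 2880 = 879782147645673953/1125548783690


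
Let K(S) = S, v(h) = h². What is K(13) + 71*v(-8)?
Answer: 4557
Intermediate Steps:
K(13) + 71*v(-8) = 13 + 71*(-8)² = 13 + 71*64 = 13 + 4544 = 4557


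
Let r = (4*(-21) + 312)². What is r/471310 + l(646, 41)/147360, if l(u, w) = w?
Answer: 153593719/1389044832 ≈ 0.11058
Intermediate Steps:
r = 51984 (r = (-84 + 312)² = 228² = 51984)
r/471310 + l(646, 41)/147360 = 51984/471310 + 41/147360 = 51984*(1/471310) + 41*(1/147360) = 25992/235655 + 41/147360 = 153593719/1389044832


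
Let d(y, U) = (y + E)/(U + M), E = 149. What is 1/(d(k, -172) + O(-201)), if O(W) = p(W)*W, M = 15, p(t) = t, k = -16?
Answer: 157/6342824 ≈ 2.4752e-5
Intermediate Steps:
O(W) = W² (O(W) = W*W = W²)
d(y, U) = (149 + y)/(15 + U) (d(y, U) = (y + 149)/(U + 15) = (149 + y)/(15 + U))
1/(d(k, -172) + O(-201)) = 1/((149 - 16)/(15 - 172) + (-201)²) = 1/(133/(-157) + 40401) = 1/(-1/157*133 + 40401) = 1/(-133/157 + 40401) = 1/(6342824/157) = 157/6342824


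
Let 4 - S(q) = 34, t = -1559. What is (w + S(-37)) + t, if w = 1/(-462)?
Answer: -734119/462 ≈ -1589.0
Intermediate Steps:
w = -1/462 ≈ -0.0021645
S(q) = -30 (S(q) = 4 - 1*34 = 4 - 34 = -30)
(w + S(-37)) + t = (-1/462 - 30) - 1559 = -13861/462 - 1559 = -734119/462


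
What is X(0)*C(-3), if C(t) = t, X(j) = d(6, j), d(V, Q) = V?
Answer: -18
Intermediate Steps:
X(j) = 6
X(0)*C(-3) = 6*(-3) = -18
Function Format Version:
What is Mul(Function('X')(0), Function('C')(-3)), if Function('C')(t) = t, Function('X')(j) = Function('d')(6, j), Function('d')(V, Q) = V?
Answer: -18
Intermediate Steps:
Function('X')(j) = 6
Mul(Function('X')(0), Function('C')(-3)) = Mul(6, -3) = -18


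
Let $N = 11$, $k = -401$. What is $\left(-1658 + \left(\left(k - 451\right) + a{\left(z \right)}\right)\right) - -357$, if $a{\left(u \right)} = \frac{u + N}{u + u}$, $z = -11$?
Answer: $-2153$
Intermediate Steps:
$a{\left(u \right)} = \frac{11 + u}{2 u}$ ($a{\left(u \right)} = \frac{u + 11}{u + u} = \frac{11 + u}{2 u}$)
$\left(-1658 + \left(\left(k - 451\right) + a{\left(z \right)}\right)\right) - -357 = \left(-1658 + \left(\left(-401 - 451\right) + \frac{11 - 11}{2 \left(-11\right)}\right)\right) - -357 = \left(-1658 - \left(852 + \frac{1}{22} \cdot 0\right)\right) + 357 = \left(-1658 + \left(-852 + 0\right)\right) + 357 = \left(-1658 - 852\right) + 357 = -2510 + 357 = -2153$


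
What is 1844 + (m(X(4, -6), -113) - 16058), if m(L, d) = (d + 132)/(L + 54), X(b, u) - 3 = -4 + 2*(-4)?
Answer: -639611/45 ≈ -14214.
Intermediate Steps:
X(b, u) = -9 (X(b, u) = 3 + (-4 + 2*(-4)) = 3 + (-4 - 8) = 3 - 12 = -9)
m(L, d) = (132 + d)/(54 + L)
1844 + (m(X(4, -6), -113) - 16058) = 1844 + ((132 - 113)/(54 - 9) - 16058) = 1844 + (19/45 - 16058) = 1844 - 722591/45 = -639611/45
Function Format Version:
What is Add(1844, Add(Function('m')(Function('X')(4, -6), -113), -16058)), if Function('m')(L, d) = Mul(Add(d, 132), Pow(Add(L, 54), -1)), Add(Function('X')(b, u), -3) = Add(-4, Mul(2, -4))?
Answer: Rational(-639611, 45) ≈ -14214.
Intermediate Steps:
Function('X')(b, u) = -9 (Function('X')(b, u) = Add(3, Add(-4, Mul(2, -4))) = Add(3, Add(-4, -8)) = Add(3, -12) = -9)
Function('m')(L, d) = Mul(Pow(Add(54, L), -1), Add(132, d)) (Function('m')(L, d) = Mul(Add(132, d), Pow(Add(54, L), -1)) = Mul(Pow(Add(54, L), -1), Add(132, d)))
Add(1844, Add(Function('m')(Function('X')(4, -6), -113), -16058)) = Add(1844, Add(Mul(Pow(Add(54, -9), -1), Add(132, -113)), -16058)) = Add(1844, Add(Mul(Pow(45, -1), 19), -16058)) = Add(1844, Add(Mul(Rational(1, 45), 19), -16058)) = Add(1844, Add(Rational(19, 45), -16058)) = Add(1844, Rational(-722591, 45)) = Rational(-639611, 45)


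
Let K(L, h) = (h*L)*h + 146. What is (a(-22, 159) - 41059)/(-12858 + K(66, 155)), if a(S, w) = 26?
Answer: -41033/1572938 ≈ -0.026087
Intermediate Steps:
K(L, h) = 146 + L*h² (K(L, h) = (L*h)*h + 146 = L*h² + 146 = 146 + L*h²)
(a(-22, 159) - 41059)/(-12858 + K(66, 155)) = (26 - 41059)/(-12858 + (146 + 66*155²)) = -41033/(-12858 + (146 + 66*24025)) = -41033/(-12858 + (146 + 1585650)) = -41033/(-12858 + 1585796) = -41033/1572938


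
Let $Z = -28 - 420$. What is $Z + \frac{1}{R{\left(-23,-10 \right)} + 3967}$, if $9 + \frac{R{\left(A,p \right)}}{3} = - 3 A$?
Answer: $- \frac{1857855}{4147} \approx -448.0$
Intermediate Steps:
$Z = -448$ ($Z = -28 - 420 = -448$)
$R{\left(A,p \right)} = -27 - 9 A$ ($R{\left(A,p \right)} = -27 + 3 \left(- 3 A\right) = -27 - 9 A$)
$Z + \frac{1}{R{\left(-23,-10 \right)} + 3967} = -448 + \frac{1}{\left(-27 - -207\right) + 3967} = -448 + \frac{1}{\left(-27 + 207\right) + 3967} = -448 + \frac{1}{180 + 3967} = -448 + \frac{1}{4147} = - \frac{1857855}{4147}$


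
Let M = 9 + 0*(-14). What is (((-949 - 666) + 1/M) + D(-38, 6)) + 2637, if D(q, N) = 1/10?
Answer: 91999/90 ≈ 1022.2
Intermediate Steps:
D(q, N) = ⅒
M = 9 (M = 9 + 0 = 9)
(((-949 - 666) + 1/M) + D(-38, 6)) + 2637 = (((-949 - 666) + 1/9) + ⅒) + 2637 = ((-1615 + ⅑) + ⅒) + 2637 = (-14534/9 + ⅒) + 2637 = -145331/90 + 2637 = 91999/90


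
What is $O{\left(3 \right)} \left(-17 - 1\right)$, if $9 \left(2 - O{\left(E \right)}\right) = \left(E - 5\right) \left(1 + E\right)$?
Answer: $-52$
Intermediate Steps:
$O{\left(E \right)} = 2 - \frac{\left(1 + E\right) \left(-5 + E\right)}{9}$ ($O{\left(E \right)} = 2 - \frac{\left(E - 5\right) \left(1 + E\right)}{9} = 2 - \frac{\left(-5 + E\right) \left(1 + E\right)}{9} = 2 - \frac{\left(1 + E\right) \left(-5 + E\right)}{9}$)
$O{\left(3 \right)} \left(-17 - 1\right) = \left(\frac{23}{9} - \frac{3^{2}}{9} + \frac{4}{9} \cdot 3\right) \left(-17 - 1\right) = \left(\frac{23}{9} - 1 + \frac{4}{3}\right) \left(-18\right) = \frac{26}{9} \left(-18\right) = -52$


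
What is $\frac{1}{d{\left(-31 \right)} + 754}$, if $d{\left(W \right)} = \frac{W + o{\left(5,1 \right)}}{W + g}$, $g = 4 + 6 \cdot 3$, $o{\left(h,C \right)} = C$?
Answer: $\frac{3}{2272} \approx 0.0013204$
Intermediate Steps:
$g = 22$ ($g = 4 + 18 = 22$)
$d{\left(W \right)} = \frac{1 + W}{22 + W}$ ($d{\left(W \right)} = \frac{W + 1}{W + 22} = \frac{1 + W}{22 + W}$)
$\frac{1}{d{\left(-31 \right)} + 754} = \frac{1}{\frac{1 - 31}{22 - 31} + 754} = \frac{1}{\frac{1}{-9} \left(-30\right) + 754} = \frac{1}{\left(- \frac{1}{9}\right) \left(-30\right) + 754} = \frac{1}{\frac{10}{3} + 754} = \frac{1}{\frac{2272}{3}} = \frac{3}{2272}$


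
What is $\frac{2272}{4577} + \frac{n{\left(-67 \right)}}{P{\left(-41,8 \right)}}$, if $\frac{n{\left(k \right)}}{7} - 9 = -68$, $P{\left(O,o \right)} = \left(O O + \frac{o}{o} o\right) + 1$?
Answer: $\frac{1949379}{7735130} \approx 0.25202$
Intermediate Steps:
$P{\left(O,o \right)} = 1 + o + O^{2}$ ($P{\left(O,o \right)} = \left(O^{2} + 1 o\right) + 1 = \left(O^{2} + o\right) + 1 = \left(o + O^{2}\right) + 1 = 1 + o + O^{2}$)
$n{\left(k \right)} = -413$ ($n{\left(k \right)} = 63 + 7 \left(-68\right) = 63 - 476 = -413$)
$\frac{2272}{4577} + \frac{n{\left(-67 \right)}}{P{\left(-41,8 \right)}} = \frac{2272}{4577} - \frac{413}{1 + 8 + \left(-41\right)^{2}} = 2272 \cdot \frac{1}{4577} - \frac{413}{1 + 8 + 1681} = \frac{2272}{4577} - \frac{413}{1690} = \frac{1949379}{7735130}$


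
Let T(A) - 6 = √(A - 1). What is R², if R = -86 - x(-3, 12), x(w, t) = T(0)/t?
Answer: (1038 + I)²/144 ≈ 7482.2 + 14.417*I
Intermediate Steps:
T(A) = 6 + √(-1 + A) (T(A) = 6 + √(A - 1) = 6 + √(-1 + A))
x(w, t) = (6 + I)/t (x(w, t) = (6 + √(-1 + 0))/t = (6 + √(-1))/t = (6 + I)/t)
R = -173/2 - I/12 (R = -86 - (6 + I)/12 = -86 - (½ + I/12) = -86 + (-½ - I/12) = -173/2 - I/12 ≈ -86.5 - 0.083333*I)
R² = (-173/2 - I/12)²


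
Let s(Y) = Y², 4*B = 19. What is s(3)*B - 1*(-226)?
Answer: 1075/4 ≈ 268.75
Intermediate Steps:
B = 19/4 (B = (¼)*19 = 19/4 ≈ 4.7500)
s(3)*B - 1*(-226) = 3²*(19/4) - 1*(-226) = 9*(19/4) + 226 = 171/4 + 226 = 1075/4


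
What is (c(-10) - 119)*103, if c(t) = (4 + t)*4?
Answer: -14729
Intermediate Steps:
c(t) = 16 + 4*t
(c(-10) - 119)*103 = ((16 + 4*(-10)) - 119)*103 = ((16 - 40) - 119)*103 = (-24 - 119)*103 = -143*103 = -14729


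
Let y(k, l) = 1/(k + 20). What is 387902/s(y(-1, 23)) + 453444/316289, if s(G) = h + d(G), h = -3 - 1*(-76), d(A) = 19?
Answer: 61365426263/14549294 ≈ 4217.8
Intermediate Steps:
y(k, l) = 1/(20 + k)
h = 73 (h = -3 + 76 = 73)
s(G) = 92 (s(G) = 73 + 19 = 92)
387902/s(y(-1, 23)) + 453444/316289 = 387902/92 + 453444/316289 = 387902*(1/92) + 453444*(1/316289) = 193951/46 + 453444/316289 = 61365426263/14549294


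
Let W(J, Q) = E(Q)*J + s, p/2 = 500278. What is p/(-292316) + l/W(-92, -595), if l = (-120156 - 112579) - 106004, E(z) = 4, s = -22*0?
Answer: 24662656229/26893072 ≈ 917.06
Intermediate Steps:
p = 1000556 (p = 2*500278 = 1000556)
s = 0
W(J, Q) = 4*J (W(J, Q) = 4*J + 0 = 4*J)
l = -338739 (l = -232735 - 106004 = -338739)
p/(-292316) + l/W(-92, -595) = 1000556/(-292316) - 338739/(4*(-92)) = 1000556*(-1/292316) - 338739/(-368) = -250139/73079 - 338739*(-1/368) = -250139/73079 + 338739/368 = 24662656229/26893072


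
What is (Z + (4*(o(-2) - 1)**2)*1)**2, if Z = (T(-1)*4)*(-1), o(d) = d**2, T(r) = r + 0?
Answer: 1600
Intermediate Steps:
T(r) = r
Z = 4 (Z = -1*4*(-1) = -4*(-1) = 4)
(Z + (4*(o(-2) - 1)**2)*1)**2 = (4 + (4*((-2)**2 - 1)**2)*1)**2 = (4 + (4*(4 - 1)**2)*1)**2 = (4 + (4*3**2)*1)**2 = (4 + (4*9)*1)**2 = (4 + 36*1)**2 = (4 + 36)**2 = 40**2 = 1600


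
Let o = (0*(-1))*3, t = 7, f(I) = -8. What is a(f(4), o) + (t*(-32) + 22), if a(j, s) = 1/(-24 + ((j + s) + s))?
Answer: -6465/32 ≈ -202.03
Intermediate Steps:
o = 0 (o = 0*3 = 0)
a(j, s) = 1/(-24 + j + 2*s) (a(j, s) = 1/(-24 + (j + 2*s)) = 1/(-24 + j + 2*s))
a(f(4), o) + (t*(-32) + 22) = 1/(-24 - 8 + 2*0) + (7*(-32) + 22) = 1/(-24 - 8 + 0) + (-224 + 22) = 1/(-32) - 202 = -1/32 - 202 = -6465/32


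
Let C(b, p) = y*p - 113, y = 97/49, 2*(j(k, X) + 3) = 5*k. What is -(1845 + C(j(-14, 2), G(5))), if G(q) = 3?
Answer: -85159/49 ≈ -1737.9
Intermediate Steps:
j(k, X) = -3 + 5*k/2 (j(k, X) = -3 + (5*k)/2 = -3 + 5*k/2)
y = 97/49 (y = 97*(1/49) = 97/49 ≈ 1.9796)
C(b, p) = -113 + 97*p/49 (C(b, p) = 97*p/49 - 113 = -113 + 97*p/49)
-(1845 + C(j(-14, 2), G(5))) = -(1845 + (-113 + (97/49)*3)) = -(1845 + (-113 + 291/49)) = -(1845 - 5246/49) = -1*85159/49 = -85159/49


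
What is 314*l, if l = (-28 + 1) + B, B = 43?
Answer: 5024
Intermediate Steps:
l = 16 (l = (-28 + 1) + 43 = -27 + 43 = 16)
314*l = 314*16 = 5024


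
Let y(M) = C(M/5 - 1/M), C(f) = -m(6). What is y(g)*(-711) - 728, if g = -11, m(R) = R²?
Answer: 24868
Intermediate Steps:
C(f) = -36 (C(f) = -1*6² = -1*36 = -36)
y(M) = -36
y(g)*(-711) - 728 = -36*(-711) - 728 = 25596 - 728 = 24868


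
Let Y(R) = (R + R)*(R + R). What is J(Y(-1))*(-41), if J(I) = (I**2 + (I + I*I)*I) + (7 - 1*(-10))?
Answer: -4633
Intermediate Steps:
Y(R) = 4*R**2 (Y(R) = (2*R)*(2*R) = 4*R**2)
J(I) = 17 + I**2 + I*(I + I**2) (J(I) = (I**2 + (I + I**2)*I) + (7 + 10) = (I**2 + I*(I + I**2)) + 17 = 17 + I**2 + I*(I + I**2))
J(Y(-1))*(-41) = (17 + (4*(-1)**2)**3 + 2*(4*(-1)**2)**2)*(-41) = (17 + (4*1)**3 + 2*(4*1)**2)*(-41) = (17 + 4**3 + 2*4**2)*(-41) = (17 + 64 + 2*16)*(-41) = (17 + 64 + 32)*(-41) = 113*(-41) = -4633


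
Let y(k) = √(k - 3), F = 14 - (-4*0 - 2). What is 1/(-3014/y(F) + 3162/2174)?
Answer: -22341111/10733571889231 - 3561248966*√13/10733571889231 ≈ -0.0011984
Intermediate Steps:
F = 16 (F = 14 - (0 - 2) = 14 - 1*(-2) = 14 + 2 = 16)
y(k) = √(-3 + k)
1/(-3014/y(F) + 3162/2174) = 1/(-3014/√(-3 + 16) + 3162/2174) = 1/(-3014*√13/13 + 3162*(1/2174)) = 1/(-3014*√13/13 + 1581/1087) = 1/(1581/1087 - 3014*√13/13)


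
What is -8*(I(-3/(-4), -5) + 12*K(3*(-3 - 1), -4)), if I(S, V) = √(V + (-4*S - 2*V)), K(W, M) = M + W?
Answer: 1536 - 8*√2 ≈ 1524.7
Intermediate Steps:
I(S, V) = √(-V - 4*S)
-8*(I(-3/(-4), -5) + 12*K(3*(-3 - 1), -4)) = -8*(√(-1*(-5) - (-12)/(-4)) + 12*(-4 + 3*(-3 - 1))) = -8*(√(5 - (-12)*(-1)/4) + 12*(-4 + 3*(-4))) = -8*(√(5 - 4*¾) + 12*(-4 - 12)) = -8*(√(5 - 3) + 12*(-16)) = -8*(√2 - 192) = -8*(-192 + √2) = 1536 - 8*√2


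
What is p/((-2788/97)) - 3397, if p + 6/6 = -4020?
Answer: -9080799/2788 ≈ -3257.1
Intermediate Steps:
p = -4021 (p = -1 - 4020 = -4021)
p/((-2788/97)) - 3397 = -4021/((-2788/97)) - 3397 = -4021/((-2788*1/97)) - 3397 = -4021/(-2788/97) - 3397 = -4021*(-97/2788) - 3397 = 390037/2788 - 3397 = -9080799/2788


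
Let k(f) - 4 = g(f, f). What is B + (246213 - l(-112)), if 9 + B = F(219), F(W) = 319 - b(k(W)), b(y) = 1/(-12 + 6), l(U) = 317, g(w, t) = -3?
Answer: 1477237/6 ≈ 2.4621e+5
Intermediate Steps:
k(f) = 1 (k(f) = 4 - 3 = 1)
b(y) = -⅙ (b(y) = 1/(-6) = -⅙)
F(W) = 1915/6 (F(W) = 319 - 1*(-⅙) = 319 + ⅙ = 1915/6)
B = 1861/6 (B = -9 + 1915/6 = 1861/6 ≈ 310.17)
B + (246213 - l(-112)) = 1861/6 + (246213 - 1*317) = 1861/6 + (246213 - 317) = 1861/6 + 245896 = 1477237/6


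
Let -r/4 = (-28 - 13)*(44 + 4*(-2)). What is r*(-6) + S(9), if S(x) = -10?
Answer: -35434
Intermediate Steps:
r = 5904 (r = -4*(-28 - 13)*(44 + 4*(-2)) = -(-164)*(44 - 8) = -(-164)*36 = -4*(-1476) = 5904)
r*(-6) + S(9) = 5904*(-6) - 10 = -35424 - 10 = -35434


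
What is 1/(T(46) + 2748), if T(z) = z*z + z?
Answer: 1/4910 ≈ 0.00020367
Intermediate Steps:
T(z) = z + z**2 (T(z) = z**2 + z = z + z**2)
1/(T(46) + 2748) = 1/(46*(1 + 46) + 2748) = 1/(46*47 + 2748) = 1/(2162 + 2748) = 1/4910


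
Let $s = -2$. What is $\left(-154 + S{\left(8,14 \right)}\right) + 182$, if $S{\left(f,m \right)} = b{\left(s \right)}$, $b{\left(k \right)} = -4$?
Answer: $24$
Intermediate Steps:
$S{\left(f,m \right)} = -4$
$\left(-154 + S{\left(8,14 \right)}\right) + 182 = \left(-154 - 4\right) + 182 = -158 + 182 = 24$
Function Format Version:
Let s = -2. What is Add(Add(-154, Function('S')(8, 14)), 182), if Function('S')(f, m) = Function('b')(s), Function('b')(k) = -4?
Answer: 24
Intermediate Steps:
Function('S')(f, m) = -4
Add(Add(-154, Function('S')(8, 14)), 182) = Add(Add(-154, -4), 182) = Add(-158, 182) = 24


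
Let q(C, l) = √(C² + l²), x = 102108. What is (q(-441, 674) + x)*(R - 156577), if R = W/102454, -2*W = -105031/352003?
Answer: -288292288333664384859/18032057681 - 11293621981966717*√648757/72128230724 ≈ -1.6114e+10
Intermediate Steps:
W = 105031/704006 (W = -(-105031)/(2*352003) = -½*(-105031/352003) = 105031/704006 ≈ 0.14919)
R = 105031/72128230724 (R = (105031/704006)/102454 = (105031/704006)*(1/102454) = 105031/72128230724 ≈ 1.4562e-6)
(q(-441, 674) + x)*(R - 156577) = (√((-441)² + 674²) + 102108)*(105031/72128230724 - 156577) = (√(194481 + 454276) + 102108)*(-11293621981966717/72128230724) = (√648757 + 102108)*(-11293621981966717/72128230724) = (102108 + √648757)*(-11293621981966717/72128230724) = -288292288333664384859/18032057681 - 11293621981966717*√648757/72128230724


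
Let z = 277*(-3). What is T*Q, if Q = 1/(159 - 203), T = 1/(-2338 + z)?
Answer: 1/139436 ≈ 7.1718e-6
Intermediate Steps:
z = -831
T = -1/3169 (T = 1/(-2338 - 831) = 1/(-3169) = -1/3169 ≈ -0.00031556)
Q = -1/44 (Q = 1/(-44) = -1/44 ≈ -0.022727)
T*Q = -1/3169*(-1/44) = 1/139436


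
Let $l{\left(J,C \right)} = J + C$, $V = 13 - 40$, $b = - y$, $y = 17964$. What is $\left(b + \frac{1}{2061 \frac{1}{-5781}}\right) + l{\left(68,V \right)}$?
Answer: $- \frac{12315028}{687} \approx -17926.0$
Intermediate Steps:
$b = -17964$ ($b = \left(-1\right) 17964 = -17964$)
$V = -27$ ($V = 13 - 40 = -27$)
$l{\left(J,C \right)} = C + J$
$\left(b + \frac{1}{2061 \frac{1}{-5781}}\right) + l{\left(68,V \right)} = \left(-17964 + \frac{1}{2061 \frac{1}{-5781}}\right) + \left(-27 + 68\right) = \left(-17964 + \frac{1}{2061 \left(- \frac{1}{5781}\right)}\right) + 41 = \left(-17964 + \frac{1}{- \frac{687}{1927}}\right) + 41 = \left(-17964 - \frac{1927}{687}\right) + 41 = - \frac{12343195}{687} + 41 = - \frac{12315028}{687}$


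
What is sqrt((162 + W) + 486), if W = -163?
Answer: sqrt(485) ≈ 22.023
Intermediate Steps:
sqrt((162 + W) + 486) = sqrt((162 - 163) + 486) = sqrt(-1 + 486) = sqrt(485)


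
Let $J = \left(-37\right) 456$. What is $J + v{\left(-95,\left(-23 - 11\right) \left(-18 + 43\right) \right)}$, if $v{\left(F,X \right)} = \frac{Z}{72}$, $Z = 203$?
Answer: $- \frac{1214581}{72} \approx -16869.0$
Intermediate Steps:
$v{\left(F,X \right)} = \frac{203}{72}$
$J = -16872$
$J + v{\left(-95,\left(-23 - 11\right) \left(-18 + 43\right) \right)} = -16872 + \frac{203}{72} = - \frac{1214581}{72}$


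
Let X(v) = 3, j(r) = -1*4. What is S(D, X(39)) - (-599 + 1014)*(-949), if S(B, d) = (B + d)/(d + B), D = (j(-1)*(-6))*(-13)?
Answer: 393836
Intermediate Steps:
j(r) = -4
D = -312 (D = -4*(-6)*(-13) = 24*(-13) = -312)
S(B, d) = 1 (S(B, d) = (B + d)/(B + d) = 1)
S(D, X(39)) - (-599 + 1014)*(-949) = 1 - (-599 + 1014)*(-949) = 1 - 415*(-949) = 1 - 1*(-393835) = 1 + 393835 = 393836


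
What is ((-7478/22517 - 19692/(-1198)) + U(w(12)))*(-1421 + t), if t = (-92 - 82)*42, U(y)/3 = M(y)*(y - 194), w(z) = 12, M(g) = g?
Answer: 769496929019924/13487683 ≈ 5.7052e+7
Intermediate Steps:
U(y) = 3*y*(-194 + y) (U(y) = 3*(y*(y - 194)) = 3*(y*(-194 + y)) = 3*y*(-194 + y))
t = -7308 (t = -174*42 = -7308)
((-7478/22517 - 19692/(-1198)) + U(w(12)))*(-1421 + t) = ((-7478/22517 - 19692/(-1198)) + 3*12*(-194 + 12))*(-1421 - 7308) = ((-7478*1/22517 - 19692*(-1/1198)) + 3*12*(-182))*(-8729) = ((-7478/22517 + 9846/599) - 6552)*(-8729) = (217223060/13487683 - 6552)*(-8729) = -88154075956/13487683*(-8729) = 769496929019924/13487683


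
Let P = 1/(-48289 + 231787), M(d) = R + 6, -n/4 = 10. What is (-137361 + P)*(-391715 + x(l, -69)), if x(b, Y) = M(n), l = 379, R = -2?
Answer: 9873259380107447/183498 ≈ 5.3806e+10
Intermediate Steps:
n = -40 (n = -4*10 = -40)
M(d) = 4 (M(d) = -2 + 6 = 4)
x(b, Y) = 4
P = 1/183498 ≈ 5.4496e-6
(-137361 + P)*(-391715 + x(l, -69)) = (-137361 + 1/183498)*(-391715 + 4) = -25205468777/183498*(-391711) = 9873259380107447/183498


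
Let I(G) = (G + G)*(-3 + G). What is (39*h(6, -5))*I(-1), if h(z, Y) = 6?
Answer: 1872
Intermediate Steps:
I(G) = 2*G*(-3 + G) (I(G) = (2*G)*(-3 + G) = 2*G*(-3 + G))
(39*h(6, -5))*I(-1) = (39*6)*(2*(-1)*(-3 - 1)) = 234*(2*(-1)*(-4)) = 234*8 = 1872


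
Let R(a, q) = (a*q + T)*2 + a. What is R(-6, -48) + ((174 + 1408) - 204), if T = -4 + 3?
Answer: 1946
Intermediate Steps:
T = -1
R(a, q) = -2 + a + 2*a*q (R(a, q) = (a*q - 1)*2 + a = (-1 + a*q)*2 + a = (-2 + 2*a*q) + a = -2 + a + 2*a*q)
R(-6, -48) + ((174 + 1408) - 204) = (-2 - 6 + 2*(-6)*(-48)) + ((174 + 1408) - 204) = (-2 - 6 + 576) + (1582 - 204) = 568 + 1378 = 1946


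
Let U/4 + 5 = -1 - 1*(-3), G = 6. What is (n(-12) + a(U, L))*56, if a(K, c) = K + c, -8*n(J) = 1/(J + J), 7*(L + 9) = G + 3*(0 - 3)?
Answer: -28793/24 ≈ -1199.7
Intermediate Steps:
L = -66/7 (L = -9 + (6 + 3*(0 - 3))/7 = -9 + (6 + 3*(-3))/7 = -9 + (6 - 9)/7 = -9 + (⅐)*(-3) = -9 - 3/7 = -66/7 ≈ -9.4286)
n(J) = -1/(16*J) (n(J) = -1/(8*(J + J)) = -1/(2*J)/8 = -1/(16*J))
U = -12 (U = -20 + 4*(-1 - 1*(-3)) = -20 + 4*(-1 + 3) = -20 + 4*2 = -20 + 8 = -12)
(n(-12) + a(U, L))*56 = (-1/16/(-12) + (-12 - 66/7))*56 = (-1/16*(-1/12) - 150/7)*56 = (1/192 - 150/7)*56 = -28793/1344*56 = -28793/24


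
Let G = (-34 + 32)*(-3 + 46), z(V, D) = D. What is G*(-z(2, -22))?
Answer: -1892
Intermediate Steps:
G = -86 (G = -2*43 = -86)
G*(-z(2, -22)) = -(-86)*(-22) = -86*22 = -1892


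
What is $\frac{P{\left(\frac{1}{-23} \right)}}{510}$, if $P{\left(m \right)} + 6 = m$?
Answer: $- \frac{139}{11730} \approx -0.01185$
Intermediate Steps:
$P{\left(m \right)} = -6 + m$
$\frac{P{\left(\frac{1}{-23} \right)}}{510} = \frac{-6 + \frac{1}{-23}}{510} = \left(-6 - \frac{1}{23}\right) \frac{1}{510} = \left(- \frac{139}{23}\right) \frac{1}{510} = - \frac{139}{11730}$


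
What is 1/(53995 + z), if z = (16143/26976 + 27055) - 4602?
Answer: 8992/687425797 ≈ 1.3081e-5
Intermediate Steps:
z = 201902757/8992 (z = (16143*(1/26976) + 27055) - 4602 = (5381/8992 + 27055) - 4602 = 243283941/8992 - 4602 = 201902757/8992 ≈ 22454.)
1/(53995 + z) = 1/(53995 + 201902757/8992) = 1/(687425797/8992) = 8992/687425797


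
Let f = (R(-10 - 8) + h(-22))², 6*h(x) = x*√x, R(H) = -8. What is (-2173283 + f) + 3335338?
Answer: 10456409/9 + 176*I*√22/3 ≈ 1.1618e+6 + 275.17*I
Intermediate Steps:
h(x) = x^(3/2)/6 (h(x) = (x*√x)/6 = x^(3/2)/6)
f = (-8 - 11*I*√22/3)² (f = (-8 + (-22)^(3/2)/6)² = (-8 + (-22*I*√22)/6)² = (-8 - 11*I*√22/3)² ≈ -231.78 + 275.17*I)
(-2173283 + f) + 3335338 = (-2173283 + (-2086/9 + 176*I*√22/3)) + 3335338 = (-19561633/9 + 176*I*√22/3) + 3335338 = 10456409/9 + 176*I*√22/3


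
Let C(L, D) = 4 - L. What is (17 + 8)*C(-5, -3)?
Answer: 225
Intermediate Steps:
(17 + 8)*C(-5, -3) = (17 + 8)*(4 - 1*(-5)) = 25*(4 + 5) = 25*9 = 225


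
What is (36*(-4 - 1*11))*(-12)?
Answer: 6480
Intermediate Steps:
(36*(-4 - 1*11))*(-12) = (36*(-4 - 11))*(-12) = (36*(-15))*(-12) = -540*(-12) = 6480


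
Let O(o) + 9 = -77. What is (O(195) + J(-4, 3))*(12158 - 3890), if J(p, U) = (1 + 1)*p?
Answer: -777192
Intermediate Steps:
O(o) = -86 (O(o) = -9 - 77 = -86)
J(p, U) = 2*p
(O(195) + J(-4, 3))*(12158 - 3890) = (-86 + 2*(-4))*(12158 - 3890) = (-86 - 8)*8268 = -94*8268 = -777192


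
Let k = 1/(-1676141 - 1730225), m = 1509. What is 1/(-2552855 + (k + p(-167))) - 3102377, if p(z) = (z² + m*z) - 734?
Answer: -29354297349887506089/9461873057299 ≈ -3.1024e+6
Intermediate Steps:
k = -1/3406366 (k = 1/(-3406366) = -1/3406366 ≈ -2.9357e-7)
p(z) = -734 + z² + 1509*z (p(z) = (z² + 1509*z) - 734 = -734 + z² + 1509*z)
1/(-2552855 + (k + p(-167))) - 3102377 = 1/(-2552855 + (-1/3406366 + (-734 + (-167)² + 1509*(-167)))) - 3102377 = 1/(-2552855 + (-1/3406366 + (-734 + 27889 - 252003))) - 3102377 = 1/(-2552855 + (-1/3406366 - 224848)) - 3102377 = 1/(-2552855 - 765914582369/3406366) - 3102377 = 1/(-9461873057299/3406366) - 3102377 = -3406366/9461873057299 - 3102377 = -29354297349887506089/9461873057299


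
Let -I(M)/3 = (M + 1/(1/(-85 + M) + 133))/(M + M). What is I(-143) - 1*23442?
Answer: -203310892959/8672378 ≈ -23444.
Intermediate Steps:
I(M) = -3*(M + 1/(133 + 1/(-85 + M)))/(2*M) (I(M) = -3*(M + 1/(1/(-85 + M) + 133))/(M + M) = -3*(M + 1/(133 + 1/(-85 + M)))/(2*M))
I(-143) - 1*23442 = (3/2)*(85 - 133*(-143)² + 11303*(-143))/(-143*(-11304 + 133*(-143))) - 1*23442 = (3/2)*(-1/143)*(85 - 133*20449 - 1616329)/(-11304 - 19019) - 23442 = (3/2)*(-1/143)*(85 - 2719717 - 1616329)/(-30323) - 23442 = (3/2)*(-1/143)*(-1/30323)*(-4335961) - 23442 = -13007883/8672378 - 23442 = -203310892959/8672378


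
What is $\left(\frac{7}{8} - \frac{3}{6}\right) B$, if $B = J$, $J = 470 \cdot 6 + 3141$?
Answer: $\frac{17883}{8} \approx 2235.4$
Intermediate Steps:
$J = 5961$ ($J = 2820 + 3141 = 5961$)
$B = 5961$
$\left(\frac{7}{8} - \frac{3}{6}\right) B = \left(\frac{7}{8} - \frac{3}{6}\right) 5961 = \left(7 \cdot \frac{1}{8} - \frac{1}{2}\right) 5961 = \left(\frac{7}{8} - \frac{1}{2}\right) 5961 = \frac{3}{8} \cdot 5961 = \frac{17883}{8}$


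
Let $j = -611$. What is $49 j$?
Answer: $-29939$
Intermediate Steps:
$49 j = 49 \left(-611\right) = -29939$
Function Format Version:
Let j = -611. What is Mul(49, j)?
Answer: -29939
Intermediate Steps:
Mul(49, j) = Mul(49, -611) = -29939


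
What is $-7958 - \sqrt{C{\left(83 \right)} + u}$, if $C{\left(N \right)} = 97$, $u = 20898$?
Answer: $-7958 - \sqrt{20995} \approx -8102.9$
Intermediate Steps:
$-7958 - \sqrt{C{\left(83 \right)} + u} = -7958 - \sqrt{97 + 20898} = -7958 - \sqrt{20995}$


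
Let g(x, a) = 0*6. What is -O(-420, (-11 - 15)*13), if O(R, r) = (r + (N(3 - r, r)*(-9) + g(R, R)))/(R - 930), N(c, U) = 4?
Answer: -187/675 ≈ -0.27704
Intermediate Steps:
g(x, a) = 0
O(R, r) = (-36 + r)/(-930 + R) (O(R, r) = (r + (4*(-9) + 0))/(R - 930) = (r + (-36 + 0))/(-930 + R) = (r - 36)/(-930 + R) = (-36 + r)/(-930 + R))
-O(-420, (-11 - 15)*13) = -(-36 + (-11 - 15)*13)/(-930 - 420) = -(-36 - 26*13)/(-1350) = -(-1)*(-36 - 338)/1350 = -(-1)*(-374)/1350 = -1*187/675 = -187/675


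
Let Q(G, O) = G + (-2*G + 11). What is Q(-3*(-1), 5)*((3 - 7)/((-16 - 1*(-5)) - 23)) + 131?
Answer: 2243/17 ≈ 131.94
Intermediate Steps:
Q(G, O) = 11 - G (Q(G, O) = G + (11 - 2*G) = 11 - G)
Q(-3*(-1), 5)*((3 - 7)/((-16 - 1*(-5)) - 23)) + 131 = (11 - (-3)*(-1))*((3 - 7)/((-16 - 1*(-5)) - 23)) + 131 = (11 - 1*3)*(-4/((-16 + 5) - 23)) + 131 = (11 - 3)*(-4/(-11 - 23)) + 131 = 8*(-4/(-34)) + 131 = 8*(-4*(-1/34)) + 131 = 8*(2/17) + 131 = 16/17 + 131 = 2243/17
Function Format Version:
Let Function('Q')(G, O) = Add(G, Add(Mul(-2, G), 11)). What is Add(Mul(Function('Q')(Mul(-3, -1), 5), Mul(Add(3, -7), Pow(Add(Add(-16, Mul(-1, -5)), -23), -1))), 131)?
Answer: Rational(2243, 17) ≈ 131.94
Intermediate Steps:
Function('Q')(G, O) = Add(11, Mul(-1, G)) (Function('Q')(G, O) = Add(G, Add(11, Mul(-2, G))) = Add(11, Mul(-1, G)))
Add(Mul(Function('Q')(Mul(-3, -1), 5), Mul(Add(3, -7), Pow(Add(Add(-16, Mul(-1, -5)), -23), -1))), 131) = Add(Mul(Add(11, Mul(-1, Mul(-3, -1))), Mul(Add(3, -7), Pow(Add(Add(-16, Mul(-1, -5)), -23), -1))), 131) = Add(Mul(Add(11, Mul(-1, 3)), Mul(-4, Pow(Add(Add(-16, 5), -23), -1))), 131) = Add(Mul(Add(11, -3), Mul(-4, Pow(Add(-11, -23), -1))), 131) = Add(Mul(8, Mul(-4, Pow(-34, -1))), 131) = Add(Mul(8, Mul(-4, Rational(-1, 34))), 131) = Add(Mul(8, Rational(2, 17)), 131) = Add(Rational(16, 17), 131) = Rational(2243, 17)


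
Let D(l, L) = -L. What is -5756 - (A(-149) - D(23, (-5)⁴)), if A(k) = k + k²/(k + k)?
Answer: -12315/2 ≈ -6157.5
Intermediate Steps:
A(k) = 3*k/2 (A(k) = k + k²/((2*k)) = k + (1/(2*k))*k² = k + k/2 = 3*k/2)
-5756 - (A(-149) - D(23, (-5)⁴)) = -5756 - ((3/2)*(-149) - (-1)*(-5)⁴) = -5756 - (-447/2 - (-1)*625) = -5756 - (-447/2 - 1*(-625)) = -5756 - (-447/2 + 625) = -5756 - 1*803/2 = -5756 - 803/2 = -12315/2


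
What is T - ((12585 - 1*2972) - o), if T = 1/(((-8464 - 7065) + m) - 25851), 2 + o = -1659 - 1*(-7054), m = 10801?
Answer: -129043381/30579 ≈ -4220.0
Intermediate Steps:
o = 5393 (o = -2 + (-1659 - 1*(-7054)) = -2 + (-1659 + 7054) = -2 + 5395 = 5393)
T = -1/30579 (T = 1/(((-8464 - 7065) + 10801) - 25851) = 1/((-15529 + 10801) - 25851) = 1/(-4728 - 25851) = 1/(-30579) = -1/30579 ≈ -3.2702e-5)
T - ((12585 - 1*2972) - o) = -1/30579 - ((12585 - 1*2972) - 1*5393) = -1/30579 - ((12585 - 2972) - 5393) = -1/30579 - (9613 - 5393) = -1/30579 - 1*4220 = -1/30579 - 4220 = -129043381/30579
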